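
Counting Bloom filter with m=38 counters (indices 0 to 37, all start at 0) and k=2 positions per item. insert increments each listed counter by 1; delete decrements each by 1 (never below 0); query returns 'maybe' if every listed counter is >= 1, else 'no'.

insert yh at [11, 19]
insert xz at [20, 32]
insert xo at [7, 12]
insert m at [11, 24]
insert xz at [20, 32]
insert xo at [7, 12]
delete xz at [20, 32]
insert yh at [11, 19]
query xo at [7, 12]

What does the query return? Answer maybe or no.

Step 1: insert yh at [11, 19] -> counters=[0,0,0,0,0,0,0,0,0,0,0,1,0,0,0,0,0,0,0,1,0,0,0,0,0,0,0,0,0,0,0,0,0,0,0,0,0,0]
Step 2: insert xz at [20, 32] -> counters=[0,0,0,0,0,0,0,0,0,0,0,1,0,0,0,0,0,0,0,1,1,0,0,0,0,0,0,0,0,0,0,0,1,0,0,0,0,0]
Step 3: insert xo at [7, 12] -> counters=[0,0,0,0,0,0,0,1,0,0,0,1,1,0,0,0,0,0,0,1,1,0,0,0,0,0,0,0,0,0,0,0,1,0,0,0,0,0]
Step 4: insert m at [11, 24] -> counters=[0,0,0,0,0,0,0,1,0,0,0,2,1,0,0,0,0,0,0,1,1,0,0,0,1,0,0,0,0,0,0,0,1,0,0,0,0,0]
Step 5: insert xz at [20, 32] -> counters=[0,0,0,0,0,0,0,1,0,0,0,2,1,0,0,0,0,0,0,1,2,0,0,0,1,0,0,0,0,0,0,0,2,0,0,0,0,0]
Step 6: insert xo at [7, 12] -> counters=[0,0,0,0,0,0,0,2,0,0,0,2,2,0,0,0,0,0,0,1,2,0,0,0,1,0,0,0,0,0,0,0,2,0,0,0,0,0]
Step 7: delete xz at [20, 32] -> counters=[0,0,0,0,0,0,0,2,0,0,0,2,2,0,0,0,0,0,0,1,1,0,0,0,1,0,0,0,0,0,0,0,1,0,0,0,0,0]
Step 8: insert yh at [11, 19] -> counters=[0,0,0,0,0,0,0,2,0,0,0,3,2,0,0,0,0,0,0,2,1,0,0,0,1,0,0,0,0,0,0,0,1,0,0,0,0,0]
Query xo: check counters[7]=2 counters[12]=2 -> maybe

Answer: maybe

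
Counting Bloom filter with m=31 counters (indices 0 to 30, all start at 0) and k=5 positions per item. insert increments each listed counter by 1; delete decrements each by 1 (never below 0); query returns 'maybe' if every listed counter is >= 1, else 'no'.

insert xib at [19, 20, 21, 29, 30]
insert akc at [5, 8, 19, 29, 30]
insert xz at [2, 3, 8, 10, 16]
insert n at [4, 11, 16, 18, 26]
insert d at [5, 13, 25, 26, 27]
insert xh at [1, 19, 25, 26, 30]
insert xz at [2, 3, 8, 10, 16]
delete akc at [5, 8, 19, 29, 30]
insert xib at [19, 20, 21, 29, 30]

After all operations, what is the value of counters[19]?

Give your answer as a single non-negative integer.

Step 1: insert xib at [19, 20, 21, 29, 30] -> counters=[0,0,0,0,0,0,0,0,0,0,0,0,0,0,0,0,0,0,0,1,1,1,0,0,0,0,0,0,0,1,1]
Step 2: insert akc at [5, 8, 19, 29, 30] -> counters=[0,0,0,0,0,1,0,0,1,0,0,0,0,0,0,0,0,0,0,2,1,1,0,0,0,0,0,0,0,2,2]
Step 3: insert xz at [2, 3, 8, 10, 16] -> counters=[0,0,1,1,0,1,0,0,2,0,1,0,0,0,0,0,1,0,0,2,1,1,0,0,0,0,0,0,0,2,2]
Step 4: insert n at [4, 11, 16, 18, 26] -> counters=[0,0,1,1,1,1,0,0,2,0,1,1,0,0,0,0,2,0,1,2,1,1,0,0,0,0,1,0,0,2,2]
Step 5: insert d at [5, 13, 25, 26, 27] -> counters=[0,0,1,1,1,2,0,0,2,0,1,1,0,1,0,0,2,0,1,2,1,1,0,0,0,1,2,1,0,2,2]
Step 6: insert xh at [1, 19, 25, 26, 30] -> counters=[0,1,1,1,1,2,0,0,2,0,1,1,0,1,0,0,2,0,1,3,1,1,0,0,0,2,3,1,0,2,3]
Step 7: insert xz at [2, 3, 8, 10, 16] -> counters=[0,1,2,2,1,2,0,0,3,0,2,1,0,1,0,0,3,0,1,3,1,1,0,0,0,2,3,1,0,2,3]
Step 8: delete akc at [5, 8, 19, 29, 30] -> counters=[0,1,2,2,1,1,0,0,2,0,2,1,0,1,0,0,3,0,1,2,1,1,0,0,0,2,3,1,0,1,2]
Step 9: insert xib at [19, 20, 21, 29, 30] -> counters=[0,1,2,2,1,1,0,0,2,0,2,1,0,1,0,0,3,0,1,3,2,2,0,0,0,2,3,1,0,2,3]
Final counters=[0,1,2,2,1,1,0,0,2,0,2,1,0,1,0,0,3,0,1,3,2,2,0,0,0,2,3,1,0,2,3] -> counters[19]=3

Answer: 3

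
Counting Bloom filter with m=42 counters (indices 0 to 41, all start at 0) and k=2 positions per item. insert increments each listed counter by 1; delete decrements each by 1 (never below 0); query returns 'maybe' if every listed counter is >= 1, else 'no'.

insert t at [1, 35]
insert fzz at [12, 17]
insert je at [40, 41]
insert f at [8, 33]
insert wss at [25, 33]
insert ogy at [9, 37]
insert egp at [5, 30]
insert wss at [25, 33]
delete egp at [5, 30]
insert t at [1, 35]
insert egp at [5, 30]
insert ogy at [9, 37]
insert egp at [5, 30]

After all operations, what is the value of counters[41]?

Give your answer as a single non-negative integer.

Step 1: insert t at [1, 35] -> counters=[0,1,0,0,0,0,0,0,0,0,0,0,0,0,0,0,0,0,0,0,0,0,0,0,0,0,0,0,0,0,0,0,0,0,0,1,0,0,0,0,0,0]
Step 2: insert fzz at [12, 17] -> counters=[0,1,0,0,0,0,0,0,0,0,0,0,1,0,0,0,0,1,0,0,0,0,0,0,0,0,0,0,0,0,0,0,0,0,0,1,0,0,0,0,0,0]
Step 3: insert je at [40, 41] -> counters=[0,1,0,0,0,0,0,0,0,0,0,0,1,0,0,0,0,1,0,0,0,0,0,0,0,0,0,0,0,0,0,0,0,0,0,1,0,0,0,0,1,1]
Step 4: insert f at [8, 33] -> counters=[0,1,0,0,0,0,0,0,1,0,0,0,1,0,0,0,0,1,0,0,0,0,0,0,0,0,0,0,0,0,0,0,0,1,0,1,0,0,0,0,1,1]
Step 5: insert wss at [25, 33] -> counters=[0,1,0,0,0,0,0,0,1,0,0,0,1,0,0,0,0,1,0,0,0,0,0,0,0,1,0,0,0,0,0,0,0,2,0,1,0,0,0,0,1,1]
Step 6: insert ogy at [9, 37] -> counters=[0,1,0,0,0,0,0,0,1,1,0,0,1,0,0,0,0,1,0,0,0,0,0,0,0,1,0,0,0,0,0,0,0,2,0,1,0,1,0,0,1,1]
Step 7: insert egp at [5, 30] -> counters=[0,1,0,0,0,1,0,0,1,1,0,0,1,0,0,0,0,1,0,0,0,0,0,0,0,1,0,0,0,0,1,0,0,2,0,1,0,1,0,0,1,1]
Step 8: insert wss at [25, 33] -> counters=[0,1,0,0,0,1,0,0,1,1,0,0,1,0,0,0,0,1,0,0,0,0,0,0,0,2,0,0,0,0,1,0,0,3,0,1,0,1,0,0,1,1]
Step 9: delete egp at [5, 30] -> counters=[0,1,0,0,0,0,0,0,1,1,0,0,1,0,0,0,0,1,0,0,0,0,0,0,0,2,0,0,0,0,0,0,0,3,0,1,0,1,0,0,1,1]
Step 10: insert t at [1, 35] -> counters=[0,2,0,0,0,0,0,0,1,1,0,0,1,0,0,0,0,1,0,0,0,0,0,0,0,2,0,0,0,0,0,0,0,3,0,2,0,1,0,0,1,1]
Step 11: insert egp at [5, 30] -> counters=[0,2,0,0,0,1,0,0,1,1,0,0,1,0,0,0,0,1,0,0,0,0,0,0,0,2,0,0,0,0,1,0,0,3,0,2,0,1,0,0,1,1]
Step 12: insert ogy at [9, 37] -> counters=[0,2,0,0,0,1,0,0,1,2,0,0,1,0,0,0,0,1,0,0,0,0,0,0,0,2,0,0,0,0,1,0,0,3,0,2,0,2,0,0,1,1]
Step 13: insert egp at [5, 30] -> counters=[0,2,0,0,0,2,0,0,1,2,0,0,1,0,0,0,0,1,0,0,0,0,0,0,0,2,0,0,0,0,2,0,0,3,0,2,0,2,0,0,1,1]
Final counters=[0,2,0,0,0,2,0,0,1,2,0,0,1,0,0,0,0,1,0,0,0,0,0,0,0,2,0,0,0,0,2,0,0,3,0,2,0,2,0,0,1,1] -> counters[41]=1

Answer: 1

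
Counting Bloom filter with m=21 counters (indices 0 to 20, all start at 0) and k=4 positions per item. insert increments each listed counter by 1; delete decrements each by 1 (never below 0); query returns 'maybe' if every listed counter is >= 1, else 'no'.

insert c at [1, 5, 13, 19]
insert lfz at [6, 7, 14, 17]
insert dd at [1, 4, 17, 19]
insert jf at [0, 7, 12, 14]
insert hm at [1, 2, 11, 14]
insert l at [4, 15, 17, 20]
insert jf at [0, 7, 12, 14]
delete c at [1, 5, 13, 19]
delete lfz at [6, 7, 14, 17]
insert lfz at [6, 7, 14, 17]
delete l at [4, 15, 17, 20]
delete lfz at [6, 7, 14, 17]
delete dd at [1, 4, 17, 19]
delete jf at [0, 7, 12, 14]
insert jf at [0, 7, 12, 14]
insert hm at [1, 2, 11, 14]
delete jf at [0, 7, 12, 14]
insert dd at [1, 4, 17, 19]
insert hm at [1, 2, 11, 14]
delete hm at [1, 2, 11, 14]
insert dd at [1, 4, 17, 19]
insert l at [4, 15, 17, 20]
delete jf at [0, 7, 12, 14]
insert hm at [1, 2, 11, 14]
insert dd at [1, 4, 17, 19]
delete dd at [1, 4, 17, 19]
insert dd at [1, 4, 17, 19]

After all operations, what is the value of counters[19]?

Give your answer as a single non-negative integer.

Step 1: insert c at [1, 5, 13, 19] -> counters=[0,1,0,0,0,1,0,0,0,0,0,0,0,1,0,0,0,0,0,1,0]
Step 2: insert lfz at [6, 7, 14, 17] -> counters=[0,1,0,0,0,1,1,1,0,0,0,0,0,1,1,0,0,1,0,1,0]
Step 3: insert dd at [1, 4, 17, 19] -> counters=[0,2,0,0,1,1,1,1,0,0,0,0,0,1,1,0,0,2,0,2,0]
Step 4: insert jf at [0, 7, 12, 14] -> counters=[1,2,0,0,1,1,1,2,0,0,0,0,1,1,2,0,0,2,0,2,0]
Step 5: insert hm at [1, 2, 11, 14] -> counters=[1,3,1,0,1,1,1,2,0,0,0,1,1,1,3,0,0,2,0,2,0]
Step 6: insert l at [4, 15, 17, 20] -> counters=[1,3,1,0,2,1,1,2,0,0,0,1,1,1,3,1,0,3,0,2,1]
Step 7: insert jf at [0, 7, 12, 14] -> counters=[2,3,1,0,2,1,1,3,0,0,0,1,2,1,4,1,0,3,0,2,1]
Step 8: delete c at [1, 5, 13, 19] -> counters=[2,2,1,0,2,0,1,3,0,0,0,1,2,0,4,1,0,3,0,1,1]
Step 9: delete lfz at [6, 7, 14, 17] -> counters=[2,2,1,0,2,0,0,2,0,0,0,1,2,0,3,1,0,2,0,1,1]
Step 10: insert lfz at [6, 7, 14, 17] -> counters=[2,2,1,0,2,0,1,3,0,0,0,1,2,0,4,1,0,3,0,1,1]
Step 11: delete l at [4, 15, 17, 20] -> counters=[2,2,1,0,1,0,1,3,0,0,0,1,2,0,4,0,0,2,0,1,0]
Step 12: delete lfz at [6, 7, 14, 17] -> counters=[2,2,1,0,1,0,0,2,0,0,0,1,2,0,3,0,0,1,0,1,0]
Step 13: delete dd at [1, 4, 17, 19] -> counters=[2,1,1,0,0,0,0,2,0,0,0,1,2,0,3,0,0,0,0,0,0]
Step 14: delete jf at [0, 7, 12, 14] -> counters=[1,1,1,0,0,0,0,1,0,0,0,1,1,0,2,0,0,0,0,0,0]
Step 15: insert jf at [0, 7, 12, 14] -> counters=[2,1,1,0,0,0,0,2,0,0,0,1,2,0,3,0,0,0,0,0,0]
Step 16: insert hm at [1, 2, 11, 14] -> counters=[2,2,2,0,0,0,0,2,0,0,0,2,2,0,4,0,0,0,0,0,0]
Step 17: delete jf at [0, 7, 12, 14] -> counters=[1,2,2,0,0,0,0,1,0,0,0,2,1,0,3,0,0,0,0,0,0]
Step 18: insert dd at [1, 4, 17, 19] -> counters=[1,3,2,0,1,0,0,1,0,0,0,2,1,0,3,0,0,1,0,1,0]
Step 19: insert hm at [1, 2, 11, 14] -> counters=[1,4,3,0,1,0,0,1,0,0,0,3,1,0,4,0,0,1,0,1,0]
Step 20: delete hm at [1, 2, 11, 14] -> counters=[1,3,2,0,1,0,0,1,0,0,0,2,1,0,3,0,0,1,0,1,0]
Step 21: insert dd at [1, 4, 17, 19] -> counters=[1,4,2,0,2,0,0,1,0,0,0,2,1,0,3,0,0,2,0,2,0]
Step 22: insert l at [4, 15, 17, 20] -> counters=[1,4,2,0,3,0,0,1,0,0,0,2,1,0,3,1,0,3,0,2,1]
Step 23: delete jf at [0, 7, 12, 14] -> counters=[0,4,2,0,3,0,0,0,0,0,0,2,0,0,2,1,0,3,0,2,1]
Step 24: insert hm at [1, 2, 11, 14] -> counters=[0,5,3,0,3,0,0,0,0,0,0,3,0,0,3,1,0,3,0,2,1]
Step 25: insert dd at [1, 4, 17, 19] -> counters=[0,6,3,0,4,0,0,0,0,0,0,3,0,0,3,1,0,4,0,3,1]
Step 26: delete dd at [1, 4, 17, 19] -> counters=[0,5,3,0,3,0,0,0,0,0,0,3,0,0,3,1,0,3,0,2,1]
Step 27: insert dd at [1, 4, 17, 19] -> counters=[0,6,3,0,4,0,0,0,0,0,0,3,0,0,3,1,0,4,0,3,1]
Final counters=[0,6,3,0,4,0,0,0,0,0,0,3,0,0,3,1,0,4,0,3,1] -> counters[19]=3

Answer: 3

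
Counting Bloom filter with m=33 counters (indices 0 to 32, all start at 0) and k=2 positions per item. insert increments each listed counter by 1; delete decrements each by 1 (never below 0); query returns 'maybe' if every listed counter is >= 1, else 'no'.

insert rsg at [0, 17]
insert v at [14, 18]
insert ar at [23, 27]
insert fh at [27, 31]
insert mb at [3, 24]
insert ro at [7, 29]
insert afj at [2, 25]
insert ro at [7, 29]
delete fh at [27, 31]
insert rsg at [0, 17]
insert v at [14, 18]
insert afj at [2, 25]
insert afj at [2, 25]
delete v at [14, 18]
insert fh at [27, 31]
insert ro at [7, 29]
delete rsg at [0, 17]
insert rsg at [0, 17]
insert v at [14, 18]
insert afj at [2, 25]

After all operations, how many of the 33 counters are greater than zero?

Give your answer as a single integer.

Answer: 13

Derivation:
Step 1: insert rsg at [0, 17] -> counters=[1,0,0,0,0,0,0,0,0,0,0,0,0,0,0,0,0,1,0,0,0,0,0,0,0,0,0,0,0,0,0,0,0]
Step 2: insert v at [14, 18] -> counters=[1,0,0,0,0,0,0,0,0,0,0,0,0,0,1,0,0,1,1,0,0,0,0,0,0,0,0,0,0,0,0,0,0]
Step 3: insert ar at [23, 27] -> counters=[1,0,0,0,0,0,0,0,0,0,0,0,0,0,1,0,0,1,1,0,0,0,0,1,0,0,0,1,0,0,0,0,0]
Step 4: insert fh at [27, 31] -> counters=[1,0,0,0,0,0,0,0,0,0,0,0,0,0,1,0,0,1,1,0,0,0,0,1,0,0,0,2,0,0,0,1,0]
Step 5: insert mb at [3, 24] -> counters=[1,0,0,1,0,0,0,0,0,0,0,0,0,0,1,0,0,1,1,0,0,0,0,1,1,0,0,2,0,0,0,1,0]
Step 6: insert ro at [7, 29] -> counters=[1,0,0,1,0,0,0,1,0,0,0,0,0,0,1,0,0,1,1,0,0,0,0,1,1,0,0,2,0,1,0,1,0]
Step 7: insert afj at [2, 25] -> counters=[1,0,1,1,0,0,0,1,0,0,0,0,0,0,1,0,0,1,1,0,0,0,0,1,1,1,0,2,0,1,0,1,0]
Step 8: insert ro at [7, 29] -> counters=[1,0,1,1,0,0,0,2,0,0,0,0,0,0,1,0,0,1,1,0,0,0,0,1,1,1,0,2,0,2,0,1,0]
Step 9: delete fh at [27, 31] -> counters=[1,0,1,1,0,0,0,2,0,0,0,0,0,0,1,0,0,1,1,0,0,0,0,1,1,1,0,1,0,2,0,0,0]
Step 10: insert rsg at [0, 17] -> counters=[2,0,1,1,0,0,0,2,0,0,0,0,0,0,1,0,0,2,1,0,0,0,0,1,1,1,0,1,0,2,0,0,0]
Step 11: insert v at [14, 18] -> counters=[2,0,1,1,0,0,0,2,0,0,0,0,0,0,2,0,0,2,2,0,0,0,0,1,1,1,0,1,0,2,0,0,0]
Step 12: insert afj at [2, 25] -> counters=[2,0,2,1,0,0,0,2,0,0,0,0,0,0,2,0,0,2,2,0,0,0,0,1,1,2,0,1,0,2,0,0,0]
Step 13: insert afj at [2, 25] -> counters=[2,0,3,1,0,0,0,2,0,0,0,0,0,0,2,0,0,2,2,0,0,0,0,1,1,3,0,1,0,2,0,0,0]
Step 14: delete v at [14, 18] -> counters=[2,0,3,1,0,0,0,2,0,0,0,0,0,0,1,0,0,2,1,0,0,0,0,1,1,3,0,1,0,2,0,0,0]
Step 15: insert fh at [27, 31] -> counters=[2,0,3,1,0,0,0,2,0,0,0,0,0,0,1,0,0,2,1,0,0,0,0,1,1,3,0,2,0,2,0,1,0]
Step 16: insert ro at [7, 29] -> counters=[2,0,3,1,0,0,0,3,0,0,0,0,0,0,1,0,0,2,1,0,0,0,0,1,1,3,0,2,0,3,0,1,0]
Step 17: delete rsg at [0, 17] -> counters=[1,0,3,1,0,0,0,3,0,0,0,0,0,0,1,0,0,1,1,0,0,0,0,1,1,3,0,2,0,3,0,1,0]
Step 18: insert rsg at [0, 17] -> counters=[2,0,3,1,0,0,0,3,0,0,0,0,0,0,1,0,0,2,1,0,0,0,0,1,1,3,0,2,0,3,0,1,0]
Step 19: insert v at [14, 18] -> counters=[2,0,3,1,0,0,0,3,0,0,0,0,0,0,2,0,0,2,2,0,0,0,0,1,1,3,0,2,0,3,0,1,0]
Step 20: insert afj at [2, 25] -> counters=[2,0,4,1,0,0,0,3,0,0,0,0,0,0,2,0,0,2,2,0,0,0,0,1,1,4,0,2,0,3,0,1,0]
Final counters=[2,0,4,1,0,0,0,3,0,0,0,0,0,0,2,0,0,2,2,0,0,0,0,1,1,4,0,2,0,3,0,1,0] -> 13 nonzero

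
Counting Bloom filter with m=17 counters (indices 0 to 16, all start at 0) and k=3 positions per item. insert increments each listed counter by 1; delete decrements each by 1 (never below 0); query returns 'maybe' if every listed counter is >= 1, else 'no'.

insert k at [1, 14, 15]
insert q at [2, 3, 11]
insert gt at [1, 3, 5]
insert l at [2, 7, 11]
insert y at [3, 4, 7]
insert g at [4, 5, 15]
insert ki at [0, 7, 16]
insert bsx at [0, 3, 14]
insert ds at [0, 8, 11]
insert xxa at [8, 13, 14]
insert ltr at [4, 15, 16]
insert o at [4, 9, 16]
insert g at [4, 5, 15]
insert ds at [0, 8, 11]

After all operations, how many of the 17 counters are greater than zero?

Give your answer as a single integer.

Answer: 14

Derivation:
Step 1: insert k at [1, 14, 15] -> counters=[0,1,0,0,0,0,0,0,0,0,0,0,0,0,1,1,0]
Step 2: insert q at [2, 3, 11] -> counters=[0,1,1,1,0,0,0,0,0,0,0,1,0,0,1,1,0]
Step 3: insert gt at [1, 3, 5] -> counters=[0,2,1,2,0,1,0,0,0,0,0,1,0,0,1,1,0]
Step 4: insert l at [2, 7, 11] -> counters=[0,2,2,2,0,1,0,1,0,0,0,2,0,0,1,1,0]
Step 5: insert y at [3, 4, 7] -> counters=[0,2,2,3,1,1,0,2,0,0,0,2,0,0,1,1,0]
Step 6: insert g at [4, 5, 15] -> counters=[0,2,2,3,2,2,0,2,0,0,0,2,0,0,1,2,0]
Step 7: insert ki at [0, 7, 16] -> counters=[1,2,2,3,2,2,0,3,0,0,0,2,0,0,1,2,1]
Step 8: insert bsx at [0, 3, 14] -> counters=[2,2,2,4,2,2,0,3,0,0,0,2,0,0,2,2,1]
Step 9: insert ds at [0, 8, 11] -> counters=[3,2,2,4,2,2,0,3,1,0,0,3,0,0,2,2,1]
Step 10: insert xxa at [8, 13, 14] -> counters=[3,2,2,4,2,2,0,3,2,0,0,3,0,1,3,2,1]
Step 11: insert ltr at [4, 15, 16] -> counters=[3,2,2,4,3,2,0,3,2,0,0,3,0,1,3,3,2]
Step 12: insert o at [4, 9, 16] -> counters=[3,2,2,4,4,2,0,3,2,1,0,3,0,1,3,3,3]
Step 13: insert g at [4, 5, 15] -> counters=[3,2,2,4,5,3,0,3,2,1,0,3,0,1,3,4,3]
Step 14: insert ds at [0, 8, 11] -> counters=[4,2,2,4,5,3,0,3,3,1,0,4,0,1,3,4,3]
Final counters=[4,2,2,4,5,3,0,3,3,1,0,4,0,1,3,4,3] -> 14 nonzero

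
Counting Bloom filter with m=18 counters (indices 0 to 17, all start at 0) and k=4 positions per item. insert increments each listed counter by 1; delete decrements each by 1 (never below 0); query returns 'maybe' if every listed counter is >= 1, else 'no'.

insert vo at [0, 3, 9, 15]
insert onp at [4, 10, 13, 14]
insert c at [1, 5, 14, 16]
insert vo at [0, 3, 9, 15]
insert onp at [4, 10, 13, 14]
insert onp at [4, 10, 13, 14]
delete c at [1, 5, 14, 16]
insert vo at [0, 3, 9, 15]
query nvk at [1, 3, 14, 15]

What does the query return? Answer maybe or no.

Answer: no

Derivation:
Step 1: insert vo at [0, 3, 9, 15] -> counters=[1,0,0,1,0,0,0,0,0,1,0,0,0,0,0,1,0,0]
Step 2: insert onp at [4, 10, 13, 14] -> counters=[1,0,0,1,1,0,0,0,0,1,1,0,0,1,1,1,0,0]
Step 3: insert c at [1, 5, 14, 16] -> counters=[1,1,0,1,1,1,0,0,0,1,1,0,0,1,2,1,1,0]
Step 4: insert vo at [0, 3, 9, 15] -> counters=[2,1,0,2,1,1,0,0,0,2,1,0,0,1,2,2,1,0]
Step 5: insert onp at [4, 10, 13, 14] -> counters=[2,1,0,2,2,1,0,0,0,2,2,0,0,2,3,2,1,0]
Step 6: insert onp at [4, 10, 13, 14] -> counters=[2,1,0,2,3,1,0,0,0,2,3,0,0,3,4,2,1,0]
Step 7: delete c at [1, 5, 14, 16] -> counters=[2,0,0,2,3,0,0,0,0,2,3,0,0,3,3,2,0,0]
Step 8: insert vo at [0, 3, 9, 15] -> counters=[3,0,0,3,3,0,0,0,0,3,3,0,0,3,3,3,0,0]
Query nvk: check counters[1]=0 counters[3]=3 counters[14]=3 counters[15]=3 -> no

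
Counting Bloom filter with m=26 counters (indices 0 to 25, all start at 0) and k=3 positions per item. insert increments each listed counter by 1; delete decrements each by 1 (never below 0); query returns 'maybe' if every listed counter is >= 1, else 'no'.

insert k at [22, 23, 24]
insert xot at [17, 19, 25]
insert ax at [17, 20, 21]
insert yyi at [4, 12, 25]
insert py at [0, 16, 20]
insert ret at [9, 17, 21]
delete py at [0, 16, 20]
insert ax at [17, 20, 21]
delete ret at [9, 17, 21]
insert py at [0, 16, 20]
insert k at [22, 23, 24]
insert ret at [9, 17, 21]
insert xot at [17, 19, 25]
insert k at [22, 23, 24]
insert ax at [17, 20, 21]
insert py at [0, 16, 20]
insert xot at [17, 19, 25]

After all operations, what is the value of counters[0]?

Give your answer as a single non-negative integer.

Step 1: insert k at [22, 23, 24] -> counters=[0,0,0,0,0,0,0,0,0,0,0,0,0,0,0,0,0,0,0,0,0,0,1,1,1,0]
Step 2: insert xot at [17, 19, 25] -> counters=[0,0,0,0,0,0,0,0,0,0,0,0,0,0,0,0,0,1,0,1,0,0,1,1,1,1]
Step 3: insert ax at [17, 20, 21] -> counters=[0,0,0,0,0,0,0,0,0,0,0,0,0,0,0,0,0,2,0,1,1,1,1,1,1,1]
Step 4: insert yyi at [4, 12, 25] -> counters=[0,0,0,0,1,0,0,0,0,0,0,0,1,0,0,0,0,2,0,1,1,1,1,1,1,2]
Step 5: insert py at [0, 16, 20] -> counters=[1,0,0,0,1,0,0,0,0,0,0,0,1,0,0,0,1,2,0,1,2,1,1,1,1,2]
Step 6: insert ret at [9, 17, 21] -> counters=[1,0,0,0,1,0,0,0,0,1,0,0,1,0,0,0,1,3,0,1,2,2,1,1,1,2]
Step 7: delete py at [0, 16, 20] -> counters=[0,0,0,0,1,0,0,0,0,1,0,0,1,0,0,0,0,3,0,1,1,2,1,1,1,2]
Step 8: insert ax at [17, 20, 21] -> counters=[0,0,0,0,1,0,0,0,0,1,0,0,1,0,0,0,0,4,0,1,2,3,1,1,1,2]
Step 9: delete ret at [9, 17, 21] -> counters=[0,0,0,0,1,0,0,0,0,0,0,0,1,0,0,0,0,3,0,1,2,2,1,1,1,2]
Step 10: insert py at [0, 16, 20] -> counters=[1,0,0,0,1,0,0,0,0,0,0,0,1,0,0,0,1,3,0,1,3,2,1,1,1,2]
Step 11: insert k at [22, 23, 24] -> counters=[1,0,0,0,1,0,0,0,0,0,0,0,1,0,0,0,1,3,0,1,3,2,2,2,2,2]
Step 12: insert ret at [9, 17, 21] -> counters=[1,0,0,0,1,0,0,0,0,1,0,0,1,0,0,0,1,4,0,1,3,3,2,2,2,2]
Step 13: insert xot at [17, 19, 25] -> counters=[1,0,0,0,1,0,0,0,0,1,0,0,1,0,0,0,1,5,0,2,3,3,2,2,2,3]
Step 14: insert k at [22, 23, 24] -> counters=[1,0,0,0,1,0,0,0,0,1,0,0,1,0,0,0,1,5,0,2,3,3,3,3,3,3]
Step 15: insert ax at [17, 20, 21] -> counters=[1,0,0,0,1,0,0,0,0,1,0,0,1,0,0,0,1,6,0,2,4,4,3,3,3,3]
Step 16: insert py at [0, 16, 20] -> counters=[2,0,0,0,1,0,0,0,0,1,0,0,1,0,0,0,2,6,0,2,5,4,3,3,3,3]
Step 17: insert xot at [17, 19, 25] -> counters=[2,0,0,0,1,0,0,0,0,1,0,0,1,0,0,0,2,7,0,3,5,4,3,3,3,4]
Final counters=[2,0,0,0,1,0,0,0,0,1,0,0,1,0,0,0,2,7,0,3,5,4,3,3,3,4] -> counters[0]=2

Answer: 2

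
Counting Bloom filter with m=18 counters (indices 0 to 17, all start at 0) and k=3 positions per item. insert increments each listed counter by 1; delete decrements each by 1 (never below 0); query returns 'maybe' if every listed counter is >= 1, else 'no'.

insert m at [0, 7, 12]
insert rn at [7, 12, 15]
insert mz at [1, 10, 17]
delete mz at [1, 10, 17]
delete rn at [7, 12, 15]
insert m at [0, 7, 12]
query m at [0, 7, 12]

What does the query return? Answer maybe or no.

Answer: maybe

Derivation:
Step 1: insert m at [0, 7, 12] -> counters=[1,0,0,0,0,0,0,1,0,0,0,0,1,0,0,0,0,0]
Step 2: insert rn at [7, 12, 15] -> counters=[1,0,0,0,0,0,0,2,0,0,0,0,2,0,0,1,0,0]
Step 3: insert mz at [1, 10, 17] -> counters=[1,1,0,0,0,0,0,2,0,0,1,0,2,0,0,1,0,1]
Step 4: delete mz at [1, 10, 17] -> counters=[1,0,0,0,0,0,0,2,0,0,0,0,2,0,0,1,0,0]
Step 5: delete rn at [7, 12, 15] -> counters=[1,0,0,0,0,0,0,1,0,0,0,0,1,0,0,0,0,0]
Step 6: insert m at [0, 7, 12] -> counters=[2,0,0,0,0,0,0,2,0,0,0,0,2,0,0,0,0,0]
Query m: check counters[0]=2 counters[7]=2 counters[12]=2 -> maybe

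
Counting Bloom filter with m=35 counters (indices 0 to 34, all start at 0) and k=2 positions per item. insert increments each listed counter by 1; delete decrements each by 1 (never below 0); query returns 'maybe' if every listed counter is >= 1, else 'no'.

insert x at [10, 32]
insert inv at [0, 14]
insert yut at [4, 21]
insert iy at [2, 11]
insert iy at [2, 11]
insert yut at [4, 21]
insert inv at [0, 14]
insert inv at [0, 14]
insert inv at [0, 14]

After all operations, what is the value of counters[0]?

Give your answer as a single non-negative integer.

Answer: 4

Derivation:
Step 1: insert x at [10, 32] -> counters=[0,0,0,0,0,0,0,0,0,0,1,0,0,0,0,0,0,0,0,0,0,0,0,0,0,0,0,0,0,0,0,0,1,0,0]
Step 2: insert inv at [0, 14] -> counters=[1,0,0,0,0,0,0,0,0,0,1,0,0,0,1,0,0,0,0,0,0,0,0,0,0,0,0,0,0,0,0,0,1,0,0]
Step 3: insert yut at [4, 21] -> counters=[1,0,0,0,1,0,0,0,0,0,1,0,0,0,1,0,0,0,0,0,0,1,0,0,0,0,0,0,0,0,0,0,1,0,0]
Step 4: insert iy at [2, 11] -> counters=[1,0,1,0,1,0,0,0,0,0,1,1,0,0,1,0,0,0,0,0,0,1,0,0,0,0,0,0,0,0,0,0,1,0,0]
Step 5: insert iy at [2, 11] -> counters=[1,0,2,0,1,0,0,0,0,0,1,2,0,0,1,0,0,0,0,0,0,1,0,0,0,0,0,0,0,0,0,0,1,0,0]
Step 6: insert yut at [4, 21] -> counters=[1,0,2,0,2,0,0,0,0,0,1,2,0,0,1,0,0,0,0,0,0,2,0,0,0,0,0,0,0,0,0,0,1,0,0]
Step 7: insert inv at [0, 14] -> counters=[2,0,2,0,2,0,0,0,0,0,1,2,0,0,2,0,0,0,0,0,0,2,0,0,0,0,0,0,0,0,0,0,1,0,0]
Step 8: insert inv at [0, 14] -> counters=[3,0,2,0,2,0,0,0,0,0,1,2,0,0,3,0,0,0,0,0,0,2,0,0,0,0,0,0,0,0,0,0,1,0,0]
Step 9: insert inv at [0, 14] -> counters=[4,0,2,0,2,0,0,0,0,0,1,2,0,0,4,0,0,0,0,0,0,2,0,0,0,0,0,0,0,0,0,0,1,0,0]
Final counters=[4,0,2,0,2,0,0,0,0,0,1,2,0,0,4,0,0,0,0,0,0,2,0,0,0,0,0,0,0,0,0,0,1,0,0] -> counters[0]=4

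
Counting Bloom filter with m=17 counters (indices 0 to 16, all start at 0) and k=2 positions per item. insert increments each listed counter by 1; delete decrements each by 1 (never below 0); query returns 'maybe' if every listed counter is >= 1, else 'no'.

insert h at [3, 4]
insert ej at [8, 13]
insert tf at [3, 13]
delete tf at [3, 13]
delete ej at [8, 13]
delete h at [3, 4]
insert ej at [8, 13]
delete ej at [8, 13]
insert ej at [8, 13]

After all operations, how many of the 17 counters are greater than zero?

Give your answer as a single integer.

Answer: 2

Derivation:
Step 1: insert h at [3, 4] -> counters=[0,0,0,1,1,0,0,0,0,0,0,0,0,0,0,0,0]
Step 2: insert ej at [8, 13] -> counters=[0,0,0,1,1,0,0,0,1,0,0,0,0,1,0,0,0]
Step 3: insert tf at [3, 13] -> counters=[0,0,0,2,1,0,0,0,1,0,0,0,0,2,0,0,0]
Step 4: delete tf at [3, 13] -> counters=[0,0,0,1,1,0,0,0,1,0,0,0,0,1,0,0,0]
Step 5: delete ej at [8, 13] -> counters=[0,0,0,1,1,0,0,0,0,0,0,0,0,0,0,0,0]
Step 6: delete h at [3, 4] -> counters=[0,0,0,0,0,0,0,0,0,0,0,0,0,0,0,0,0]
Step 7: insert ej at [8, 13] -> counters=[0,0,0,0,0,0,0,0,1,0,0,0,0,1,0,0,0]
Step 8: delete ej at [8, 13] -> counters=[0,0,0,0,0,0,0,0,0,0,0,0,0,0,0,0,0]
Step 9: insert ej at [8, 13] -> counters=[0,0,0,0,0,0,0,0,1,0,0,0,0,1,0,0,0]
Final counters=[0,0,0,0,0,0,0,0,1,0,0,0,0,1,0,0,0] -> 2 nonzero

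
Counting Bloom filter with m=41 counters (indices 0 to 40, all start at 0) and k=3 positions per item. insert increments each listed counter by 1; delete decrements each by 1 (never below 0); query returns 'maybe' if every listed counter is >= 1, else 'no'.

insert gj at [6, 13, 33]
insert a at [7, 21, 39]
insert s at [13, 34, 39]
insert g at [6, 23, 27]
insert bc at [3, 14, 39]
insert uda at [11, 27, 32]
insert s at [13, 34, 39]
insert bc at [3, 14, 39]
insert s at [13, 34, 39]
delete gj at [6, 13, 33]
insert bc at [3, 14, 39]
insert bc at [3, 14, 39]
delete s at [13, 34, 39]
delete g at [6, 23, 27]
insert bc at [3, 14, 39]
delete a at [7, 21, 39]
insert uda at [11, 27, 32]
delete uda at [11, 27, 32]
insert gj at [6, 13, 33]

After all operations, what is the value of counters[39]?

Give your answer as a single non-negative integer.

Answer: 7

Derivation:
Step 1: insert gj at [6, 13, 33] -> counters=[0,0,0,0,0,0,1,0,0,0,0,0,0,1,0,0,0,0,0,0,0,0,0,0,0,0,0,0,0,0,0,0,0,1,0,0,0,0,0,0,0]
Step 2: insert a at [7, 21, 39] -> counters=[0,0,0,0,0,0,1,1,0,0,0,0,0,1,0,0,0,0,0,0,0,1,0,0,0,0,0,0,0,0,0,0,0,1,0,0,0,0,0,1,0]
Step 3: insert s at [13, 34, 39] -> counters=[0,0,0,0,0,0,1,1,0,0,0,0,0,2,0,0,0,0,0,0,0,1,0,0,0,0,0,0,0,0,0,0,0,1,1,0,0,0,0,2,0]
Step 4: insert g at [6, 23, 27] -> counters=[0,0,0,0,0,0,2,1,0,0,0,0,0,2,0,0,0,0,0,0,0,1,0,1,0,0,0,1,0,0,0,0,0,1,1,0,0,0,0,2,0]
Step 5: insert bc at [3, 14, 39] -> counters=[0,0,0,1,0,0,2,1,0,0,0,0,0,2,1,0,0,0,0,0,0,1,0,1,0,0,0,1,0,0,0,0,0,1,1,0,0,0,0,3,0]
Step 6: insert uda at [11, 27, 32] -> counters=[0,0,0,1,0,0,2,1,0,0,0,1,0,2,1,0,0,0,0,0,0,1,0,1,0,0,0,2,0,0,0,0,1,1,1,0,0,0,0,3,0]
Step 7: insert s at [13, 34, 39] -> counters=[0,0,0,1,0,0,2,1,0,0,0,1,0,3,1,0,0,0,0,0,0,1,0,1,0,0,0,2,0,0,0,0,1,1,2,0,0,0,0,4,0]
Step 8: insert bc at [3, 14, 39] -> counters=[0,0,0,2,0,0,2,1,0,0,0,1,0,3,2,0,0,0,0,0,0,1,0,1,0,0,0,2,0,0,0,0,1,1,2,0,0,0,0,5,0]
Step 9: insert s at [13, 34, 39] -> counters=[0,0,0,2,0,0,2,1,0,0,0,1,0,4,2,0,0,0,0,0,0,1,0,1,0,0,0,2,0,0,0,0,1,1,3,0,0,0,0,6,0]
Step 10: delete gj at [6, 13, 33] -> counters=[0,0,0,2,0,0,1,1,0,0,0,1,0,3,2,0,0,0,0,0,0,1,0,1,0,0,0,2,0,0,0,0,1,0,3,0,0,0,0,6,0]
Step 11: insert bc at [3, 14, 39] -> counters=[0,0,0,3,0,0,1,1,0,0,0,1,0,3,3,0,0,0,0,0,0,1,0,1,0,0,0,2,0,0,0,0,1,0,3,0,0,0,0,7,0]
Step 12: insert bc at [3, 14, 39] -> counters=[0,0,0,4,0,0,1,1,0,0,0,1,0,3,4,0,0,0,0,0,0,1,0,1,0,0,0,2,0,0,0,0,1,0,3,0,0,0,0,8,0]
Step 13: delete s at [13, 34, 39] -> counters=[0,0,0,4,0,0,1,1,0,0,0,1,0,2,4,0,0,0,0,0,0,1,0,1,0,0,0,2,0,0,0,0,1,0,2,0,0,0,0,7,0]
Step 14: delete g at [6, 23, 27] -> counters=[0,0,0,4,0,0,0,1,0,0,0,1,0,2,4,0,0,0,0,0,0,1,0,0,0,0,0,1,0,0,0,0,1,0,2,0,0,0,0,7,0]
Step 15: insert bc at [3, 14, 39] -> counters=[0,0,0,5,0,0,0,1,0,0,0,1,0,2,5,0,0,0,0,0,0,1,0,0,0,0,0,1,0,0,0,0,1,0,2,0,0,0,0,8,0]
Step 16: delete a at [7, 21, 39] -> counters=[0,0,0,5,0,0,0,0,0,0,0,1,0,2,5,0,0,0,0,0,0,0,0,0,0,0,0,1,0,0,0,0,1,0,2,0,0,0,0,7,0]
Step 17: insert uda at [11, 27, 32] -> counters=[0,0,0,5,0,0,0,0,0,0,0,2,0,2,5,0,0,0,0,0,0,0,0,0,0,0,0,2,0,0,0,0,2,0,2,0,0,0,0,7,0]
Step 18: delete uda at [11, 27, 32] -> counters=[0,0,0,5,0,0,0,0,0,0,0,1,0,2,5,0,0,0,0,0,0,0,0,0,0,0,0,1,0,0,0,0,1,0,2,0,0,0,0,7,0]
Step 19: insert gj at [6, 13, 33] -> counters=[0,0,0,5,0,0,1,0,0,0,0,1,0,3,5,0,0,0,0,0,0,0,0,0,0,0,0,1,0,0,0,0,1,1,2,0,0,0,0,7,0]
Final counters=[0,0,0,5,0,0,1,0,0,0,0,1,0,3,5,0,0,0,0,0,0,0,0,0,0,0,0,1,0,0,0,0,1,1,2,0,0,0,0,7,0] -> counters[39]=7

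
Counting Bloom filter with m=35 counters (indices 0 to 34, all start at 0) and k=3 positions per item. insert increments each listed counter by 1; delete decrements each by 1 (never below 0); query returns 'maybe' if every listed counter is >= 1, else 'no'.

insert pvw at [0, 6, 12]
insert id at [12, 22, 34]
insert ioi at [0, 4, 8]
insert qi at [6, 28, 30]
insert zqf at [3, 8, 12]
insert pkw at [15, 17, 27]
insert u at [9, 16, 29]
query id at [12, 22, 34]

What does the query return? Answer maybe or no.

Step 1: insert pvw at [0, 6, 12] -> counters=[1,0,0,0,0,0,1,0,0,0,0,0,1,0,0,0,0,0,0,0,0,0,0,0,0,0,0,0,0,0,0,0,0,0,0]
Step 2: insert id at [12, 22, 34] -> counters=[1,0,0,0,0,0,1,0,0,0,0,0,2,0,0,0,0,0,0,0,0,0,1,0,0,0,0,0,0,0,0,0,0,0,1]
Step 3: insert ioi at [0, 4, 8] -> counters=[2,0,0,0,1,0,1,0,1,0,0,0,2,0,0,0,0,0,0,0,0,0,1,0,0,0,0,0,0,0,0,0,0,0,1]
Step 4: insert qi at [6, 28, 30] -> counters=[2,0,0,0,1,0,2,0,1,0,0,0,2,0,0,0,0,0,0,0,0,0,1,0,0,0,0,0,1,0,1,0,0,0,1]
Step 5: insert zqf at [3, 8, 12] -> counters=[2,0,0,1,1,0,2,0,2,0,0,0,3,0,0,0,0,0,0,0,0,0,1,0,0,0,0,0,1,0,1,0,0,0,1]
Step 6: insert pkw at [15, 17, 27] -> counters=[2,0,0,1,1,0,2,0,2,0,0,0,3,0,0,1,0,1,0,0,0,0,1,0,0,0,0,1,1,0,1,0,0,0,1]
Step 7: insert u at [9, 16, 29] -> counters=[2,0,0,1,1,0,2,0,2,1,0,0,3,0,0,1,1,1,0,0,0,0,1,0,0,0,0,1,1,1,1,0,0,0,1]
Query id: check counters[12]=3 counters[22]=1 counters[34]=1 -> maybe

Answer: maybe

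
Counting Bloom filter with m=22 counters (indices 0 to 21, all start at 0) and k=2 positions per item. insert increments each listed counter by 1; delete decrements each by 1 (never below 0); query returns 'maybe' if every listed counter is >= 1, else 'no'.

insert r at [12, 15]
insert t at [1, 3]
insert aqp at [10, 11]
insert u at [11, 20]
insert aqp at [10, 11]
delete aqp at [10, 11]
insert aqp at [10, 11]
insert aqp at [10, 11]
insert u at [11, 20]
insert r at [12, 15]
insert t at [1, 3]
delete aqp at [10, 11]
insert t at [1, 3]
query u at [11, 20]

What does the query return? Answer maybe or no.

Step 1: insert r at [12, 15] -> counters=[0,0,0,0,0,0,0,0,0,0,0,0,1,0,0,1,0,0,0,0,0,0]
Step 2: insert t at [1, 3] -> counters=[0,1,0,1,0,0,0,0,0,0,0,0,1,0,0,1,0,0,0,0,0,0]
Step 3: insert aqp at [10, 11] -> counters=[0,1,0,1,0,0,0,0,0,0,1,1,1,0,0,1,0,0,0,0,0,0]
Step 4: insert u at [11, 20] -> counters=[0,1,0,1,0,0,0,0,0,0,1,2,1,0,0,1,0,0,0,0,1,0]
Step 5: insert aqp at [10, 11] -> counters=[0,1,0,1,0,0,0,0,0,0,2,3,1,0,0,1,0,0,0,0,1,0]
Step 6: delete aqp at [10, 11] -> counters=[0,1,0,1,0,0,0,0,0,0,1,2,1,0,0,1,0,0,0,0,1,0]
Step 7: insert aqp at [10, 11] -> counters=[0,1,0,1,0,0,0,0,0,0,2,3,1,0,0,1,0,0,0,0,1,0]
Step 8: insert aqp at [10, 11] -> counters=[0,1,0,1,0,0,0,0,0,0,3,4,1,0,0,1,0,0,0,0,1,0]
Step 9: insert u at [11, 20] -> counters=[0,1,0,1,0,0,0,0,0,0,3,5,1,0,0,1,0,0,0,0,2,0]
Step 10: insert r at [12, 15] -> counters=[0,1,0,1,0,0,0,0,0,0,3,5,2,0,0,2,0,0,0,0,2,0]
Step 11: insert t at [1, 3] -> counters=[0,2,0,2,0,0,0,0,0,0,3,5,2,0,0,2,0,0,0,0,2,0]
Step 12: delete aqp at [10, 11] -> counters=[0,2,0,2,0,0,0,0,0,0,2,4,2,0,0,2,0,0,0,0,2,0]
Step 13: insert t at [1, 3] -> counters=[0,3,0,3,0,0,0,0,0,0,2,4,2,0,0,2,0,0,0,0,2,0]
Query u: check counters[11]=4 counters[20]=2 -> maybe

Answer: maybe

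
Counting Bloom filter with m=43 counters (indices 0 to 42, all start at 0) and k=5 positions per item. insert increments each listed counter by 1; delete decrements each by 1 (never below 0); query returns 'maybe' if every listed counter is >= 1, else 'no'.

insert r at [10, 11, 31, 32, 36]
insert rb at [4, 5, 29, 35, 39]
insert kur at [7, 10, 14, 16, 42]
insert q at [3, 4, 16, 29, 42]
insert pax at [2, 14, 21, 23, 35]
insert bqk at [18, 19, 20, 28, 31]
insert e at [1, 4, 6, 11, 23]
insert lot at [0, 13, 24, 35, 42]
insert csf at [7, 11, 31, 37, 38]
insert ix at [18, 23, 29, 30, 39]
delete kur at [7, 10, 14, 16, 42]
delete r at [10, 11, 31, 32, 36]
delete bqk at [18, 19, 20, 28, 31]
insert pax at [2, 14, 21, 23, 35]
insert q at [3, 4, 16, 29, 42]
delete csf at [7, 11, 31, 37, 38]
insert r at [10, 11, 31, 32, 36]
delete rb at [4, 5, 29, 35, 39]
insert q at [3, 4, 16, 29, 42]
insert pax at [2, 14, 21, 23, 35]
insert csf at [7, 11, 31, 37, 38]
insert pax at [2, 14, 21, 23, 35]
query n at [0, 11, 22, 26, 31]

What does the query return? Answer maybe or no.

Step 1: insert r at [10, 11, 31, 32, 36] -> counters=[0,0,0,0,0,0,0,0,0,0,1,1,0,0,0,0,0,0,0,0,0,0,0,0,0,0,0,0,0,0,0,1,1,0,0,0,1,0,0,0,0,0,0]
Step 2: insert rb at [4, 5, 29, 35, 39] -> counters=[0,0,0,0,1,1,0,0,0,0,1,1,0,0,0,0,0,0,0,0,0,0,0,0,0,0,0,0,0,1,0,1,1,0,0,1,1,0,0,1,0,0,0]
Step 3: insert kur at [7, 10, 14, 16, 42] -> counters=[0,0,0,0,1,1,0,1,0,0,2,1,0,0,1,0,1,0,0,0,0,0,0,0,0,0,0,0,0,1,0,1,1,0,0,1,1,0,0,1,0,0,1]
Step 4: insert q at [3, 4, 16, 29, 42] -> counters=[0,0,0,1,2,1,0,1,0,0,2,1,0,0,1,0,2,0,0,0,0,0,0,0,0,0,0,0,0,2,0,1,1,0,0,1,1,0,0,1,0,0,2]
Step 5: insert pax at [2, 14, 21, 23, 35] -> counters=[0,0,1,1,2,1,0,1,0,0,2,1,0,0,2,0,2,0,0,0,0,1,0,1,0,0,0,0,0,2,0,1,1,0,0,2,1,0,0,1,0,0,2]
Step 6: insert bqk at [18, 19, 20, 28, 31] -> counters=[0,0,1,1,2,1,0,1,0,0,2,1,0,0,2,0,2,0,1,1,1,1,0,1,0,0,0,0,1,2,0,2,1,0,0,2,1,0,0,1,0,0,2]
Step 7: insert e at [1, 4, 6, 11, 23] -> counters=[0,1,1,1,3,1,1,1,0,0,2,2,0,0,2,0,2,0,1,1,1,1,0,2,0,0,0,0,1,2,0,2,1,0,0,2,1,0,0,1,0,0,2]
Step 8: insert lot at [0, 13, 24, 35, 42] -> counters=[1,1,1,1,3,1,1,1,0,0,2,2,0,1,2,0,2,0,1,1,1,1,0,2,1,0,0,0,1,2,0,2,1,0,0,3,1,0,0,1,0,0,3]
Step 9: insert csf at [7, 11, 31, 37, 38] -> counters=[1,1,1,1,3,1,1,2,0,0,2,3,0,1,2,0,2,0,1,1,1,1,0,2,1,0,0,0,1,2,0,3,1,0,0,3,1,1,1,1,0,0,3]
Step 10: insert ix at [18, 23, 29, 30, 39] -> counters=[1,1,1,1,3,1,1,2,0,0,2,3,0,1,2,0,2,0,2,1,1,1,0,3,1,0,0,0,1,3,1,3,1,0,0,3,1,1,1,2,0,0,3]
Step 11: delete kur at [7, 10, 14, 16, 42] -> counters=[1,1,1,1,3,1,1,1,0,0,1,3,0,1,1,0,1,0,2,1,1,1,0,3,1,0,0,0,1,3,1,3,1,0,0,3,1,1,1,2,0,0,2]
Step 12: delete r at [10, 11, 31, 32, 36] -> counters=[1,1,1,1,3,1,1,1,0,0,0,2,0,1,1,0,1,0,2,1,1,1,0,3,1,0,0,0,1,3,1,2,0,0,0,3,0,1,1,2,0,0,2]
Step 13: delete bqk at [18, 19, 20, 28, 31] -> counters=[1,1,1,1,3,1,1,1,0,0,0,2,0,1,1,0,1,0,1,0,0,1,0,3,1,0,0,0,0,3,1,1,0,0,0,3,0,1,1,2,0,0,2]
Step 14: insert pax at [2, 14, 21, 23, 35] -> counters=[1,1,2,1,3,1,1,1,0,0,0,2,0,1,2,0,1,0,1,0,0,2,0,4,1,0,0,0,0,3,1,1,0,0,0,4,0,1,1,2,0,0,2]
Step 15: insert q at [3, 4, 16, 29, 42] -> counters=[1,1,2,2,4,1,1,1,0,0,0,2,0,1,2,0,2,0,1,0,0,2,0,4,1,0,0,0,0,4,1,1,0,0,0,4,0,1,1,2,0,0,3]
Step 16: delete csf at [7, 11, 31, 37, 38] -> counters=[1,1,2,2,4,1,1,0,0,0,0,1,0,1,2,0,2,0,1,0,0,2,0,4,1,0,0,0,0,4,1,0,0,0,0,4,0,0,0,2,0,0,3]
Step 17: insert r at [10, 11, 31, 32, 36] -> counters=[1,1,2,2,4,1,1,0,0,0,1,2,0,1,2,0,2,0,1,0,0,2,0,4,1,0,0,0,0,4,1,1,1,0,0,4,1,0,0,2,0,0,3]
Step 18: delete rb at [4, 5, 29, 35, 39] -> counters=[1,1,2,2,3,0,1,0,0,0,1,2,0,1,2,0,2,0,1,0,0,2,0,4,1,0,0,0,0,3,1,1,1,0,0,3,1,0,0,1,0,0,3]
Step 19: insert q at [3, 4, 16, 29, 42] -> counters=[1,1,2,3,4,0,1,0,0,0,1,2,0,1,2,0,3,0,1,0,0,2,0,4,1,0,0,0,0,4,1,1,1,0,0,3,1,0,0,1,0,0,4]
Step 20: insert pax at [2, 14, 21, 23, 35] -> counters=[1,1,3,3,4,0,1,0,0,0,1,2,0,1,3,0,3,0,1,0,0,3,0,5,1,0,0,0,0,4,1,1,1,0,0,4,1,0,0,1,0,0,4]
Step 21: insert csf at [7, 11, 31, 37, 38] -> counters=[1,1,3,3,4,0,1,1,0,0,1,3,0,1,3,0,3,0,1,0,0,3,0,5,1,0,0,0,0,4,1,2,1,0,0,4,1,1,1,1,0,0,4]
Step 22: insert pax at [2, 14, 21, 23, 35] -> counters=[1,1,4,3,4,0,1,1,0,0,1,3,0,1,4,0,3,0,1,0,0,4,0,6,1,0,0,0,0,4,1,2,1,0,0,5,1,1,1,1,0,0,4]
Query n: check counters[0]=1 counters[11]=3 counters[22]=0 counters[26]=0 counters[31]=2 -> no

Answer: no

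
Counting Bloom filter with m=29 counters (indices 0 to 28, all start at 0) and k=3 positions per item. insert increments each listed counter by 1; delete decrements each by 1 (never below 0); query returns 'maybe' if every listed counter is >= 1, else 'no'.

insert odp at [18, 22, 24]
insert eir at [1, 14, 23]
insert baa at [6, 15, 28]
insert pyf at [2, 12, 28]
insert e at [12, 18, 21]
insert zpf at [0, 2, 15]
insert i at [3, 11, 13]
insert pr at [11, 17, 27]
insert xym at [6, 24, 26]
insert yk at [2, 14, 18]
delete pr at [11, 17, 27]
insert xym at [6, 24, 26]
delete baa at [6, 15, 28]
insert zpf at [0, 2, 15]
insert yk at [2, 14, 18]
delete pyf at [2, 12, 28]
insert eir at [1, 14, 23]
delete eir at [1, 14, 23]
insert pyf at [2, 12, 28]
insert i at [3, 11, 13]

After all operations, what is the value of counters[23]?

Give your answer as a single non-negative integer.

Step 1: insert odp at [18, 22, 24] -> counters=[0,0,0,0,0,0,0,0,0,0,0,0,0,0,0,0,0,0,1,0,0,0,1,0,1,0,0,0,0]
Step 2: insert eir at [1, 14, 23] -> counters=[0,1,0,0,0,0,0,0,0,0,0,0,0,0,1,0,0,0,1,0,0,0,1,1,1,0,0,0,0]
Step 3: insert baa at [6, 15, 28] -> counters=[0,1,0,0,0,0,1,0,0,0,0,0,0,0,1,1,0,0,1,0,0,0,1,1,1,0,0,0,1]
Step 4: insert pyf at [2, 12, 28] -> counters=[0,1,1,0,0,0,1,0,0,0,0,0,1,0,1,1,0,0,1,0,0,0,1,1,1,0,0,0,2]
Step 5: insert e at [12, 18, 21] -> counters=[0,1,1,0,0,0,1,0,0,0,0,0,2,0,1,1,0,0,2,0,0,1,1,1,1,0,0,0,2]
Step 6: insert zpf at [0, 2, 15] -> counters=[1,1,2,0,0,0,1,0,0,0,0,0,2,0,1,2,0,0,2,0,0,1,1,1,1,0,0,0,2]
Step 7: insert i at [3, 11, 13] -> counters=[1,1,2,1,0,0,1,0,0,0,0,1,2,1,1,2,0,0,2,0,0,1,1,1,1,0,0,0,2]
Step 8: insert pr at [11, 17, 27] -> counters=[1,1,2,1,0,0,1,0,0,0,0,2,2,1,1,2,0,1,2,0,0,1,1,1,1,0,0,1,2]
Step 9: insert xym at [6, 24, 26] -> counters=[1,1,2,1,0,0,2,0,0,0,0,2,2,1,1,2,0,1,2,0,0,1,1,1,2,0,1,1,2]
Step 10: insert yk at [2, 14, 18] -> counters=[1,1,3,1,0,0,2,0,0,0,0,2,2,1,2,2,0,1,3,0,0,1,1,1,2,0,1,1,2]
Step 11: delete pr at [11, 17, 27] -> counters=[1,1,3,1,0,0,2,0,0,0,0,1,2,1,2,2,0,0,3,0,0,1,1,1,2,0,1,0,2]
Step 12: insert xym at [6, 24, 26] -> counters=[1,1,3,1,0,0,3,0,0,0,0,1,2,1,2,2,0,0,3,0,0,1,1,1,3,0,2,0,2]
Step 13: delete baa at [6, 15, 28] -> counters=[1,1,3,1,0,0,2,0,0,0,0,1,2,1,2,1,0,0,3,0,0,1,1,1,3,0,2,0,1]
Step 14: insert zpf at [0, 2, 15] -> counters=[2,1,4,1,0,0,2,0,0,0,0,1,2,1,2,2,0,0,3,0,0,1,1,1,3,0,2,0,1]
Step 15: insert yk at [2, 14, 18] -> counters=[2,1,5,1,0,0,2,0,0,0,0,1,2,1,3,2,0,0,4,0,0,1,1,1,3,0,2,0,1]
Step 16: delete pyf at [2, 12, 28] -> counters=[2,1,4,1,0,0,2,0,0,0,0,1,1,1,3,2,0,0,4,0,0,1,1,1,3,0,2,0,0]
Step 17: insert eir at [1, 14, 23] -> counters=[2,2,4,1,0,0,2,0,0,0,0,1,1,1,4,2,0,0,4,0,0,1,1,2,3,0,2,0,0]
Step 18: delete eir at [1, 14, 23] -> counters=[2,1,4,1,0,0,2,0,0,0,0,1,1,1,3,2,0,0,4,0,0,1,1,1,3,0,2,0,0]
Step 19: insert pyf at [2, 12, 28] -> counters=[2,1,5,1,0,0,2,0,0,0,0,1,2,1,3,2,0,0,4,0,0,1,1,1,3,0,2,0,1]
Step 20: insert i at [3, 11, 13] -> counters=[2,1,5,2,0,0,2,0,0,0,0,2,2,2,3,2,0,0,4,0,0,1,1,1,3,0,2,0,1]
Final counters=[2,1,5,2,0,0,2,0,0,0,0,2,2,2,3,2,0,0,4,0,0,1,1,1,3,0,2,0,1] -> counters[23]=1

Answer: 1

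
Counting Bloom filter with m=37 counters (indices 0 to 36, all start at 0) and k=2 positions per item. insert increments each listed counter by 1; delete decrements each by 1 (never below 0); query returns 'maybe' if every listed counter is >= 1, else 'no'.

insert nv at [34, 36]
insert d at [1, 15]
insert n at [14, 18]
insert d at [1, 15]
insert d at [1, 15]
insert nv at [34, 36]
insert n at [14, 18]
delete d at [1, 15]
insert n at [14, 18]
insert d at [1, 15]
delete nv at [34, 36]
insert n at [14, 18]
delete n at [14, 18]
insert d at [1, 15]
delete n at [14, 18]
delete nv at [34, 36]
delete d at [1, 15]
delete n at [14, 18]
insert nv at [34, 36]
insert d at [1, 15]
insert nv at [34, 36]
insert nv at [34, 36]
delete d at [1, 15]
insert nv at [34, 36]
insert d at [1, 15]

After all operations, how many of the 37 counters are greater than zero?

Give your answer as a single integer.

Answer: 6

Derivation:
Step 1: insert nv at [34, 36] -> counters=[0,0,0,0,0,0,0,0,0,0,0,0,0,0,0,0,0,0,0,0,0,0,0,0,0,0,0,0,0,0,0,0,0,0,1,0,1]
Step 2: insert d at [1, 15] -> counters=[0,1,0,0,0,0,0,0,0,0,0,0,0,0,0,1,0,0,0,0,0,0,0,0,0,0,0,0,0,0,0,0,0,0,1,0,1]
Step 3: insert n at [14, 18] -> counters=[0,1,0,0,0,0,0,0,0,0,0,0,0,0,1,1,0,0,1,0,0,0,0,0,0,0,0,0,0,0,0,0,0,0,1,0,1]
Step 4: insert d at [1, 15] -> counters=[0,2,0,0,0,0,0,0,0,0,0,0,0,0,1,2,0,0,1,0,0,0,0,0,0,0,0,0,0,0,0,0,0,0,1,0,1]
Step 5: insert d at [1, 15] -> counters=[0,3,0,0,0,0,0,0,0,0,0,0,0,0,1,3,0,0,1,0,0,0,0,0,0,0,0,0,0,0,0,0,0,0,1,0,1]
Step 6: insert nv at [34, 36] -> counters=[0,3,0,0,0,0,0,0,0,0,0,0,0,0,1,3,0,0,1,0,0,0,0,0,0,0,0,0,0,0,0,0,0,0,2,0,2]
Step 7: insert n at [14, 18] -> counters=[0,3,0,0,0,0,0,0,0,0,0,0,0,0,2,3,0,0,2,0,0,0,0,0,0,0,0,0,0,0,0,0,0,0,2,0,2]
Step 8: delete d at [1, 15] -> counters=[0,2,0,0,0,0,0,0,0,0,0,0,0,0,2,2,0,0,2,0,0,0,0,0,0,0,0,0,0,0,0,0,0,0,2,0,2]
Step 9: insert n at [14, 18] -> counters=[0,2,0,0,0,0,0,0,0,0,0,0,0,0,3,2,0,0,3,0,0,0,0,0,0,0,0,0,0,0,0,0,0,0,2,0,2]
Step 10: insert d at [1, 15] -> counters=[0,3,0,0,0,0,0,0,0,0,0,0,0,0,3,3,0,0,3,0,0,0,0,0,0,0,0,0,0,0,0,0,0,0,2,0,2]
Step 11: delete nv at [34, 36] -> counters=[0,3,0,0,0,0,0,0,0,0,0,0,0,0,3,3,0,0,3,0,0,0,0,0,0,0,0,0,0,0,0,0,0,0,1,0,1]
Step 12: insert n at [14, 18] -> counters=[0,3,0,0,0,0,0,0,0,0,0,0,0,0,4,3,0,0,4,0,0,0,0,0,0,0,0,0,0,0,0,0,0,0,1,0,1]
Step 13: delete n at [14, 18] -> counters=[0,3,0,0,0,0,0,0,0,0,0,0,0,0,3,3,0,0,3,0,0,0,0,0,0,0,0,0,0,0,0,0,0,0,1,0,1]
Step 14: insert d at [1, 15] -> counters=[0,4,0,0,0,0,0,0,0,0,0,0,0,0,3,4,0,0,3,0,0,0,0,0,0,0,0,0,0,0,0,0,0,0,1,0,1]
Step 15: delete n at [14, 18] -> counters=[0,4,0,0,0,0,0,0,0,0,0,0,0,0,2,4,0,0,2,0,0,0,0,0,0,0,0,0,0,0,0,0,0,0,1,0,1]
Step 16: delete nv at [34, 36] -> counters=[0,4,0,0,0,0,0,0,0,0,0,0,0,0,2,4,0,0,2,0,0,0,0,0,0,0,0,0,0,0,0,0,0,0,0,0,0]
Step 17: delete d at [1, 15] -> counters=[0,3,0,0,0,0,0,0,0,0,0,0,0,0,2,3,0,0,2,0,0,0,0,0,0,0,0,0,0,0,0,0,0,0,0,0,0]
Step 18: delete n at [14, 18] -> counters=[0,3,0,0,0,0,0,0,0,0,0,0,0,0,1,3,0,0,1,0,0,0,0,0,0,0,0,0,0,0,0,0,0,0,0,0,0]
Step 19: insert nv at [34, 36] -> counters=[0,3,0,0,0,0,0,0,0,0,0,0,0,0,1,3,0,0,1,0,0,0,0,0,0,0,0,0,0,0,0,0,0,0,1,0,1]
Step 20: insert d at [1, 15] -> counters=[0,4,0,0,0,0,0,0,0,0,0,0,0,0,1,4,0,0,1,0,0,0,0,0,0,0,0,0,0,0,0,0,0,0,1,0,1]
Step 21: insert nv at [34, 36] -> counters=[0,4,0,0,0,0,0,0,0,0,0,0,0,0,1,4,0,0,1,0,0,0,0,0,0,0,0,0,0,0,0,0,0,0,2,0,2]
Step 22: insert nv at [34, 36] -> counters=[0,4,0,0,0,0,0,0,0,0,0,0,0,0,1,4,0,0,1,0,0,0,0,0,0,0,0,0,0,0,0,0,0,0,3,0,3]
Step 23: delete d at [1, 15] -> counters=[0,3,0,0,0,0,0,0,0,0,0,0,0,0,1,3,0,0,1,0,0,0,0,0,0,0,0,0,0,0,0,0,0,0,3,0,3]
Step 24: insert nv at [34, 36] -> counters=[0,3,0,0,0,0,0,0,0,0,0,0,0,0,1,3,0,0,1,0,0,0,0,0,0,0,0,0,0,0,0,0,0,0,4,0,4]
Step 25: insert d at [1, 15] -> counters=[0,4,0,0,0,0,0,0,0,0,0,0,0,0,1,4,0,0,1,0,0,0,0,0,0,0,0,0,0,0,0,0,0,0,4,0,4]
Final counters=[0,4,0,0,0,0,0,0,0,0,0,0,0,0,1,4,0,0,1,0,0,0,0,0,0,0,0,0,0,0,0,0,0,0,4,0,4] -> 6 nonzero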